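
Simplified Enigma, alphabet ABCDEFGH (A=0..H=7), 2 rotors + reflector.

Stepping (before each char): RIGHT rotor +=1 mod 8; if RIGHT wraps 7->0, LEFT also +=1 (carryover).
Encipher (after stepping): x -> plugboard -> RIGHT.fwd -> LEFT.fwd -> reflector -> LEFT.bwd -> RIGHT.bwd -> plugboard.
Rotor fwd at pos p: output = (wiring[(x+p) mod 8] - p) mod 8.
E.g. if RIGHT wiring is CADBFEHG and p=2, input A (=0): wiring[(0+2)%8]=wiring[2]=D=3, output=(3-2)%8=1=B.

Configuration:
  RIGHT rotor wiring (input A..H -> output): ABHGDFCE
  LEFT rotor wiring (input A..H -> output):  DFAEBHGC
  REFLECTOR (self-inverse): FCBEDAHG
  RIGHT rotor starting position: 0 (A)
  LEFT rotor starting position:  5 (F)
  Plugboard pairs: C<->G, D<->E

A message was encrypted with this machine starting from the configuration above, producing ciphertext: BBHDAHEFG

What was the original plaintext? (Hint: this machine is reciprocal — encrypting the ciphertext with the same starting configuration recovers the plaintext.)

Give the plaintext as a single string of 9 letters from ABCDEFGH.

Char 1 ('B'): step: R->1, L=5; B->plug->B->R->G->L->H->refl->G->L'->D->R'->G->plug->C
Char 2 ('B'): step: R->2, L=5; B->plug->B->R->E->L->A->refl->F->L'->C->R'->F->plug->F
Char 3 ('H'): step: R->3, L=5; H->plug->H->R->E->L->A->refl->F->L'->C->R'->C->plug->G
Char 4 ('D'): step: R->4, L=5; D->plug->E->R->E->L->A->refl->F->L'->C->R'->H->plug->H
Char 5 ('A'): step: R->5, L=5; A->plug->A->R->A->L->C->refl->B->L'->B->R'->G->plug->C
Char 6 ('H'): step: R->6, L=5; H->plug->H->R->H->L->E->refl->D->L'->F->R'->G->plug->C
Char 7 ('E'): step: R->7, L=5; E->plug->D->R->A->L->C->refl->B->L'->B->R'->B->plug->B
Char 8 ('F'): step: R->0, L->6 (L advanced); F->plug->F->R->F->L->G->refl->H->L'->D->R'->E->plug->D
Char 9 ('G'): step: R->1, L=6; G->plug->C->R->F->L->G->refl->H->L'->D->R'->G->plug->C

Answer: CFGHCCBDC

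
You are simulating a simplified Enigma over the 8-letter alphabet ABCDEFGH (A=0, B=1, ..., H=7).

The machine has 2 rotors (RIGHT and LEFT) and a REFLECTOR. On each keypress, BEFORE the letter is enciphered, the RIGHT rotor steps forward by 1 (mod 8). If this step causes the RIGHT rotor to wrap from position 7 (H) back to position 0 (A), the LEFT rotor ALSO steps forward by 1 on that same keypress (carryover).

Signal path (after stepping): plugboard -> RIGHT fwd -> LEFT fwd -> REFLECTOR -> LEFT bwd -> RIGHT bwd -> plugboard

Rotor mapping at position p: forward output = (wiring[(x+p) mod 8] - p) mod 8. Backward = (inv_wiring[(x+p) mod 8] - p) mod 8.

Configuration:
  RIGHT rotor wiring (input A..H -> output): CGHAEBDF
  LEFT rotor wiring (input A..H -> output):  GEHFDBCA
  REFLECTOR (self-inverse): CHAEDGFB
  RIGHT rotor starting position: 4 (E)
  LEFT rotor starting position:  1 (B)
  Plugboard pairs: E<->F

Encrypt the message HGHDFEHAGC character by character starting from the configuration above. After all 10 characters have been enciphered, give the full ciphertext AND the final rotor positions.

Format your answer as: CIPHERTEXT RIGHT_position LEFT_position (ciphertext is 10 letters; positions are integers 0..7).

Char 1 ('H'): step: R->5, L=1; H->plug->H->R->H->L->F->refl->G->L'->B->R'->E->plug->F
Char 2 ('G'): step: R->6, L=1; G->plug->G->R->G->L->H->refl->B->L'->F->R'->A->plug->A
Char 3 ('H'): step: R->7, L=1; H->plug->H->R->E->L->A->refl->C->L'->D->R'->B->plug->B
Char 4 ('D'): step: R->0, L->2 (L advanced); D->plug->D->R->A->L->F->refl->G->L'->F->R'->H->plug->H
Char 5 ('F'): step: R->1, L=2; F->plug->E->R->A->L->F->refl->G->L'->F->R'->A->plug->A
Char 6 ('E'): step: R->2, L=2; E->plug->F->R->D->L->H->refl->B->L'->C->R'->C->plug->C
Char 7 ('H'): step: R->3, L=2; H->plug->H->R->E->L->A->refl->C->L'->H->R'->F->plug->E
Char 8 ('A'): step: R->4, L=2; A->plug->A->R->A->L->F->refl->G->L'->F->R'->B->plug->B
Char 9 ('G'): step: R->5, L=2; G->plug->G->R->D->L->H->refl->B->L'->C->R'->F->plug->E
Char 10 ('C'): step: R->6, L=2; C->plug->C->R->E->L->A->refl->C->L'->H->R'->B->plug->B
Final: ciphertext=FABHACEBEB, RIGHT=6, LEFT=2

Answer: FABHACEBEB 6 2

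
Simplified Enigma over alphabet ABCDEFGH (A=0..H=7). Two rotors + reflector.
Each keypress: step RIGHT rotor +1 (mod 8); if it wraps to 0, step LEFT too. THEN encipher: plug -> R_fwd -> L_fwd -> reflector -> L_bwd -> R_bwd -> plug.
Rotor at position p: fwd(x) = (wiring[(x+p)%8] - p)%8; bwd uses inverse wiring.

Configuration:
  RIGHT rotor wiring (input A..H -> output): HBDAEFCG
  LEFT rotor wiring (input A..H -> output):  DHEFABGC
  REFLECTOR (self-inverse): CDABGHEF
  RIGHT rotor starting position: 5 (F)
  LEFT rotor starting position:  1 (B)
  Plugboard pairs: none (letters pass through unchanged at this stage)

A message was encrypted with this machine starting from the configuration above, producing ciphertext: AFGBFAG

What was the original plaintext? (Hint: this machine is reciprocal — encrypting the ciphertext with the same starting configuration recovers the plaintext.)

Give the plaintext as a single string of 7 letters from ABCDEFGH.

Answer: HHEECHE

Derivation:
Char 1 ('A'): step: R->6, L=1; A->plug->A->R->E->L->A->refl->C->L'->H->R'->H->plug->H
Char 2 ('F'): step: R->7, L=1; F->plug->F->R->F->L->F->refl->H->L'->D->R'->H->plug->H
Char 3 ('G'): step: R->0, L->2 (L advanced); G->plug->G->R->C->L->G->refl->E->L'->E->R'->E->plug->E
Char 4 ('B'): step: R->1, L=2; B->plug->B->R->C->L->G->refl->E->L'->E->R'->E->plug->E
Char 5 ('F'): step: R->2, L=2; F->plug->F->R->E->L->E->refl->G->L'->C->R'->C->plug->C
Char 6 ('A'): step: R->3, L=2; A->plug->A->R->F->L->A->refl->C->L'->A->R'->H->plug->H
Char 7 ('G'): step: R->4, L=2; G->plug->G->R->H->L->F->refl->H->L'->D->R'->E->plug->E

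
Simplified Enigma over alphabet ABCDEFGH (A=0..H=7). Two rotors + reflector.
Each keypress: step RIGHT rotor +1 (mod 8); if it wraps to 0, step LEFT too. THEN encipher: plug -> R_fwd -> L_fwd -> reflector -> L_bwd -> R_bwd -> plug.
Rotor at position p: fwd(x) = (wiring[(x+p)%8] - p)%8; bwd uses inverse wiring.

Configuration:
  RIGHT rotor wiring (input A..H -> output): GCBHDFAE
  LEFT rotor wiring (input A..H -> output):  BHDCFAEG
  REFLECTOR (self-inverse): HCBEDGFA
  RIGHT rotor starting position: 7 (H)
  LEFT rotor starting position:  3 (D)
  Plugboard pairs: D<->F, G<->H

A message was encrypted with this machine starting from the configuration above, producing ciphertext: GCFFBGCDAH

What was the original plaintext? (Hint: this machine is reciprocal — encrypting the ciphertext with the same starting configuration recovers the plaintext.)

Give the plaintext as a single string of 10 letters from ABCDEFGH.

Answer: FFGEHHEBDB

Derivation:
Char 1 ('G'): step: R->0, L->4 (L advanced); G->plug->H->R->E->L->F->refl->G->L'->H->R'->D->plug->F
Char 2 ('C'): step: R->1, L=4; C->plug->C->R->G->L->H->refl->A->L'->C->R'->D->plug->F
Char 3 ('F'): step: R->2, L=4; F->plug->D->R->D->L->C->refl->B->L'->A->R'->H->plug->G
Char 4 ('F'): step: R->3, L=4; F->plug->D->R->F->L->D->refl->E->L'->B->R'->E->plug->E
Char 5 ('B'): step: R->4, L=4; B->plug->B->R->B->L->E->refl->D->L'->F->R'->G->plug->H
Char 6 ('G'): step: R->5, L=4; G->plug->H->R->G->L->H->refl->A->L'->C->R'->G->plug->H
Char 7 ('C'): step: R->6, L=4; C->plug->C->R->A->L->B->refl->C->L'->D->R'->E->plug->E
Char 8 ('D'): step: R->7, L=4; D->plug->F->R->E->L->F->refl->G->L'->H->R'->B->plug->B
Char 9 ('A'): step: R->0, L->5 (L advanced); A->plug->A->R->G->L->F->refl->G->L'->F->R'->F->plug->D
Char 10 ('H'): step: R->1, L=5; H->plug->G->R->D->L->E->refl->D->L'->A->R'->B->plug->B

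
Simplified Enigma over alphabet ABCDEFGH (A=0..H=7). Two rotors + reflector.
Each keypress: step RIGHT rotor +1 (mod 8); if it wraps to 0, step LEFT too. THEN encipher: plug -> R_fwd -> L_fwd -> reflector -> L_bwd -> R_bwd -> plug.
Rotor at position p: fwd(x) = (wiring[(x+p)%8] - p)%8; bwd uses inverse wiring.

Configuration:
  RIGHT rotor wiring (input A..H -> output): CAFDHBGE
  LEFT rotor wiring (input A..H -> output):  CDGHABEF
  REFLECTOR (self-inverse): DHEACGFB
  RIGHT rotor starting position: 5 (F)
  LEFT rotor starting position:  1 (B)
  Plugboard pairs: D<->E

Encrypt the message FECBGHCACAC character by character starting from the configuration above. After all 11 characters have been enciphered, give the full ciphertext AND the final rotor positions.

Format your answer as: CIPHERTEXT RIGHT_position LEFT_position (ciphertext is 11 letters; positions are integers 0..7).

Char 1 ('F'): step: R->6, L=1; F->plug->F->R->F->L->D->refl->A->L'->E->R'->C->plug->C
Char 2 ('E'): step: R->7, L=1; E->plug->D->R->G->L->E->refl->C->L'->A->R'->F->plug->F
Char 3 ('C'): step: R->0, L->2 (L advanced); C->plug->C->R->F->L->D->refl->A->L'->G->R'->G->plug->G
Char 4 ('B'): step: R->1, L=2; B->plug->B->R->E->L->C->refl->E->L'->A->R'->E->plug->D
Char 5 ('G'): step: R->2, L=2; G->plug->G->R->A->L->E->refl->C->L'->E->R'->E->plug->D
Char 6 ('H'): step: R->3, L=2; H->plug->H->R->C->L->G->refl->F->L'->B->R'->E->plug->D
Char 7 ('C'): step: R->4, L=2; C->plug->C->R->C->L->G->refl->F->L'->B->R'->G->plug->G
Char 8 ('A'): step: R->5, L=2; A->plug->A->R->E->L->C->refl->E->L'->A->R'->F->plug->F
Char 9 ('C'): step: R->6, L=2; C->plug->C->R->E->L->C->refl->E->L'->A->R'->A->plug->A
Char 10 ('A'): step: R->7, L=2; A->plug->A->R->F->L->D->refl->A->L'->G->R'->D->plug->E
Char 11 ('C'): step: R->0, L->3 (L advanced); C->plug->C->R->F->L->H->refl->B->L'->D->R'->D->plug->E
Final: ciphertext=CFGDDDGFAEE, RIGHT=0, LEFT=3

Answer: CFGDDDGFAEE 0 3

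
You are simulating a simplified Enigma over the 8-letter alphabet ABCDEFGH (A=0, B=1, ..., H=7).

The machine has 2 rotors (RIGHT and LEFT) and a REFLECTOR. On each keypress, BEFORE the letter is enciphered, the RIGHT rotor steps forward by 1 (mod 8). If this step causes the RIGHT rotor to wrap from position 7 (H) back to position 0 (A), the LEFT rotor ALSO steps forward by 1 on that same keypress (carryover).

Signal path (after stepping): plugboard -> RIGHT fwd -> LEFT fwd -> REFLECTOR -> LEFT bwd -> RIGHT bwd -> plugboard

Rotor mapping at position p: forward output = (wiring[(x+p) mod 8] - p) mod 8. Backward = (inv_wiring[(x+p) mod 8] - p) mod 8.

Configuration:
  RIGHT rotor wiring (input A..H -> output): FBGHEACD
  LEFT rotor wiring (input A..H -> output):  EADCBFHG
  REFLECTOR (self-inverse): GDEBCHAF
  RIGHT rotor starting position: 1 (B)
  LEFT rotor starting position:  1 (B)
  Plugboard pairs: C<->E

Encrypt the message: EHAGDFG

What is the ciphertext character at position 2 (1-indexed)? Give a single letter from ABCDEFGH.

Char 1 ('E'): step: R->2, L=1; E->plug->C->R->C->L->B->refl->D->L'->H->R'->H->plug->H
Char 2 ('H'): step: R->3, L=1; H->plug->H->R->D->L->A->refl->G->L'->F->R'->C->plug->E

E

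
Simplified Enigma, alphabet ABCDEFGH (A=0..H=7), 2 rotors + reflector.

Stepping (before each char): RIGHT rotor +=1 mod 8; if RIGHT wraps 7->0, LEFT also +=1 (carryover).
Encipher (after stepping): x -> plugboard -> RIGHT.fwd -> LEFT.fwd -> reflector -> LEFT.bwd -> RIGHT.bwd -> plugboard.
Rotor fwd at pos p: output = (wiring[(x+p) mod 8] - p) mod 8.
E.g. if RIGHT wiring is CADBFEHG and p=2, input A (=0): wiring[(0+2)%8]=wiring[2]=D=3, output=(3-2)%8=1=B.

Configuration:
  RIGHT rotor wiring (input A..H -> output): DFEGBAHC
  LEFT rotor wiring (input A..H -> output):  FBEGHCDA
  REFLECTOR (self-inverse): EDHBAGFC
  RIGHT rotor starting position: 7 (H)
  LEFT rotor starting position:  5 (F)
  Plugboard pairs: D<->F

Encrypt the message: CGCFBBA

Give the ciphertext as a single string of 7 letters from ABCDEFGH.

Char 1 ('C'): step: R->0, L->6 (L advanced); C->plug->C->R->E->L->G->refl->F->L'->A->R'->F->plug->D
Char 2 ('G'): step: R->1, L=6; G->plug->G->R->B->L->C->refl->H->L'->C->R'->H->plug->H
Char 3 ('C'): step: R->2, L=6; C->plug->C->R->H->L->E->refl->A->L'->F->R'->E->plug->E
Char 4 ('F'): step: R->3, L=6; F->plug->D->R->E->L->G->refl->F->L'->A->R'->F->plug->D
Char 5 ('B'): step: R->4, L=6; B->plug->B->R->E->L->G->refl->F->L'->A->R'->G->plug->G
Char 6 ('B'): step: R->5, L=6; B->plug->B->R->C->L->H->refl->C->L'->B->R'->G->plug->G
Char 7 ('A'): step: R->6, L=6; A->plug->A->R->B->L->C->refl->H->L'->C->R'->H->plug->H

Answer: DHEDGGH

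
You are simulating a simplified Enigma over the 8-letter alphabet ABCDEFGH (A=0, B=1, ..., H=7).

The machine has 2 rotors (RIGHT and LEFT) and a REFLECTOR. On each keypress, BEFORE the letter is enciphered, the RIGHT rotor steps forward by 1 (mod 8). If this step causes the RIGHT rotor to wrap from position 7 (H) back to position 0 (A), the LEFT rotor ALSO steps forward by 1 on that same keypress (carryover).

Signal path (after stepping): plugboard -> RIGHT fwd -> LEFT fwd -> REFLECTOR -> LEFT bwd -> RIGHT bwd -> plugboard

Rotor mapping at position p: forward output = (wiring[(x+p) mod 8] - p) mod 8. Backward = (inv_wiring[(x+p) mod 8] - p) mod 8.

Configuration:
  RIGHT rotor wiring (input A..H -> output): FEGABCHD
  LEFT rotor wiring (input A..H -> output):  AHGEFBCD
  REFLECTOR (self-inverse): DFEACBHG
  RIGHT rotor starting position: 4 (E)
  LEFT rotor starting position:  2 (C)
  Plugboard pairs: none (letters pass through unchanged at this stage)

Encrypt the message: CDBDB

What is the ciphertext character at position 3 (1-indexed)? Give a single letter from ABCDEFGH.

Char 1 ('C'): step: R->5, L=2; C->plug->C->R->G->L->G->refl->H->L'->D->R'->G->plug->G
Char 2 ('D'): step: R->6, L=2; D->plug->D->R->G->L->G->refl->H->L'->D->R'->G->plug->G
Char 3 ('B'): step: R->7, L=2; B->plug->B->R->G->L->G->refl->H->L'->D->R'->G->plug->G

G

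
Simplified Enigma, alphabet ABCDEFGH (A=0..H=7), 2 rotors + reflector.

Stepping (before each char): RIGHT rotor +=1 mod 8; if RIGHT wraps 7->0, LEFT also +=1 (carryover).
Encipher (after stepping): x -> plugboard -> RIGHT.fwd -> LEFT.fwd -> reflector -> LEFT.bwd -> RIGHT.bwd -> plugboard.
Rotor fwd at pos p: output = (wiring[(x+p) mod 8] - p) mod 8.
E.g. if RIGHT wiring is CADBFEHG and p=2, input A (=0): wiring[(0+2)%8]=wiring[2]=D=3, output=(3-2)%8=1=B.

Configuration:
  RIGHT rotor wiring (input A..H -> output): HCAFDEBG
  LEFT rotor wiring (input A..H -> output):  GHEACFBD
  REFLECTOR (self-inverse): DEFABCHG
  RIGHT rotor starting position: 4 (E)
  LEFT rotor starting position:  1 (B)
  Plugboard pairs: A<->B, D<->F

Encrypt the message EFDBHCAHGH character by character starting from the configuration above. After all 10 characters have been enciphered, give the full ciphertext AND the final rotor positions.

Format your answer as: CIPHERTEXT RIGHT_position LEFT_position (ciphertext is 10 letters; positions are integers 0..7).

Char 1 ('E'): step: R->5, L=1; E->plug->E->R->F->L->A->refl->D->L'->B->R'->C->plug->C
Char 2 ('F'): step: R->6, L=1; F->plug->D->R->E->L->E->refl->B->L'->D->R'->A->plug->B
Char 3 ('D'): step: R->7, L=1; D->plug->F->R->E->L->E->refl->B->L'->D->R'->C->plug->C
Char 4 ('B'): step: R->0, L->2 (L advanced); B->plug->A->R->H->L->F->refl->C->L'->A->R'->C->plug->C
Char 5 ('H'): step: R->1, L=2; H->plug->H->R->G->L->E->refl->B->L'->F->R'->G->plug->G
Char 6 ('C'): step: R->2, L=2; C->plug->C->R->B->L->G->refl->H->L'->E->R'->F->plug->D
Char 7 ('A'): step: R->3, L=2; A->plug->B->R->A->L->C->refl->F->L'->H->R'->G->plug->G
Char 8 ('H'): step: R->4, L=2; H->plug->H->R->B->L->G->refl->H->L'->E->R'->G->plug->G
Char 9 ('G'): step: R->5, L=2; G->plug->G->R->A->L->C->refl->F->L'->H->R'->A->plug->B
Char 10 ('H'): step: R->6, L=2; H->plug->H->R->G->L->E->refl->B->L'->F->R'->G->plug->G
Final: ciphertext=CBCCGDGGBG, RIGHT=6, LEFT=2

Answer: CBCCGDGGBG 6 2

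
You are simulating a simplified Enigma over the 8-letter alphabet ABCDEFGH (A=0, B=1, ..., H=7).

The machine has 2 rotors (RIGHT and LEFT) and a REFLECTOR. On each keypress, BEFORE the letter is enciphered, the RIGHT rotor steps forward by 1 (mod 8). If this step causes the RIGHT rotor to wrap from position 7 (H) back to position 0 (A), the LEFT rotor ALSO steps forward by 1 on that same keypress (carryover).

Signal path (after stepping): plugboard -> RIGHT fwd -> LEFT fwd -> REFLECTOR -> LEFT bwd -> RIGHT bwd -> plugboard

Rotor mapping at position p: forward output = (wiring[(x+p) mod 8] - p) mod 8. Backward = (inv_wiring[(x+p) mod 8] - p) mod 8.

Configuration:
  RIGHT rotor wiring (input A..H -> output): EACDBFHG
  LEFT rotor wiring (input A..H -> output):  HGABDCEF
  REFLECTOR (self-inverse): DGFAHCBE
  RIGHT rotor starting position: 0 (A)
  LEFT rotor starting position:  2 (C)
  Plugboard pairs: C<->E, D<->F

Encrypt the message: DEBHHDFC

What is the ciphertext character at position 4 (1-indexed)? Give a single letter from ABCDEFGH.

Char 1 ('D'): step: R->1, L=2; D->plug->F->R->G->L->F->refl->C->L'->E->R'->E->plug->C
Char 2 ('E'): step: R->2, L=2; E->plug->C->R->H->L->E->refl->H->L'->B->R'->B->plug->B
Char 3 ('B'): step: R->3, L=2; B->plug->B->R->G->L->F->refl->C->L'->E->R'->D->plug->F
Char 4 ('H'): step: R->4, L=2; H->plug->H->R->H->L->E->refl->H->L'->B->R'->B->plug->B

B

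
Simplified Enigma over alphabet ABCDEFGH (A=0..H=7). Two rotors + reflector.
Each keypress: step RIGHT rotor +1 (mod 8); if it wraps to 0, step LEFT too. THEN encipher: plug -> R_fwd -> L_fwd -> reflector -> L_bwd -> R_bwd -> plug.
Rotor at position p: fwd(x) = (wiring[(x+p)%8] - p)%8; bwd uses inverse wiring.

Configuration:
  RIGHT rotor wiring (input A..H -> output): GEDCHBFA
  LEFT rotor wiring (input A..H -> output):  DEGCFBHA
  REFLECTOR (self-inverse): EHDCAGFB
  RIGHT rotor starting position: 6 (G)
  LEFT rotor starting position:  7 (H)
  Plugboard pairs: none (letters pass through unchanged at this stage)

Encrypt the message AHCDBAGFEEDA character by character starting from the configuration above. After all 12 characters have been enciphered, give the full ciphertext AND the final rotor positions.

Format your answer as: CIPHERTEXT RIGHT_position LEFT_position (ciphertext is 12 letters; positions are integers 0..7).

Char 1 ('A'): step: R->7, L=7; A->plug->A->R->B->L->E->refl->A->L'->H->R'->B->plug->B
Char 2 ('H'): step: R->0, L->0 (L advanced); H->plug->H->R->A->L->D->refl->C->L'->D->R'->C->plug->C
Char 3 ('C'): step: R->1, L=0; C->plug->C->R->B->L->E->refl->A->L'->H->R'->G->plug->G
Char 4 ('D'): step: R->2, L=0; D->plug->D->R->H->L->A->refl->E->L'->B->R'->A->plug->A
Char 5 ('B'): step: R->3, L=0; B->plug->B->R->E->L->F->refl->G->L'->C->R'->D->plug->D
Char 6 ('A'): step: R->4, L=0; A->plug->A->R->D->L->C->refl->D->L'->A->R'->F->plug->F
Char 7 ('G'): step: R->5, L=0; G->plug->G->R->F->L->B->refl->H->L'->G->R'->F->plug->F
Char 8 ('F'): step: R->6, L=0; F->plug->F->R->E->L->F->refl->G->L'->C->R'->B->plug->B
Char 9 ('E'): step: R->7, L=0; E->plug->E->R->D->L->C->refl->D->L'->A->R'->F->plug->F
Char 10 ('E'): step: R->0, L->1 (L advanced); E->plug->E->R->H->L->C->refl->D->L'->A->R'->H->plug->H
Char 11 ('D'): step: R->1, L=1; D->plug->D->R->G->L->H->refl->B->L'->C->R'->B->plug->B
Char 12 ('A'): step: R->2, L=1; A->plug->A->R->B->L->F->refl->G->L'->F->R'->C->plug->C
Final: ciphertext=BCGADFFBFHBC, RIGHT=2, LEFT=1

Answer: BCGADFFBFHBC 2 1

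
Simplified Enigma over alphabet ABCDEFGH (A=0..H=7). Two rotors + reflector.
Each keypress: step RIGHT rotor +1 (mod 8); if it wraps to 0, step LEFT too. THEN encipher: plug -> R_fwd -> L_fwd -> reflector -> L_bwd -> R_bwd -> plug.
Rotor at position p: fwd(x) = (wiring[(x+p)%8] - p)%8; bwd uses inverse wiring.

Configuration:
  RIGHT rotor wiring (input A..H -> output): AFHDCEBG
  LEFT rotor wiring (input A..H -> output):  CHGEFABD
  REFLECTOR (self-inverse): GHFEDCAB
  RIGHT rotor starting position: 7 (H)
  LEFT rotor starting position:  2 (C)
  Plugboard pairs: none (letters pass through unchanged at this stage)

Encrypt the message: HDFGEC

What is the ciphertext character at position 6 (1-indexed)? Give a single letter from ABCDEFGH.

Char 1 ('H'): step: R->0, L->3 (L advanced); H->plug->H->R->G->L->E->refl->D->L'->H->R'->C->plug->C
Char 2 ('D'): step: R->1, L=3; D->plug->D->R->B->L->C->refl->F->L'->C->R'->C->plug->C
Char 3 ('F'): step: R->2, L=3; F->plug->F->R->E->L->A->refl->G->L'->D->R'->H->plug->H
Char 4 ('G'): step: R->3, L=3; G->plug->G->R->C->L->F->refl->C->L'->B->R'->C->plug->C
Char 5 ('E'): step: R->4, L=3; E->plug->E->R->E->L->A->refl->G->L'->D->R'->G->plug->G
Char 6 ('C'): step: R->5, L=3; C->plug->C->R->B->L->C->refl->F->L'->C->R'->F->plug->F

F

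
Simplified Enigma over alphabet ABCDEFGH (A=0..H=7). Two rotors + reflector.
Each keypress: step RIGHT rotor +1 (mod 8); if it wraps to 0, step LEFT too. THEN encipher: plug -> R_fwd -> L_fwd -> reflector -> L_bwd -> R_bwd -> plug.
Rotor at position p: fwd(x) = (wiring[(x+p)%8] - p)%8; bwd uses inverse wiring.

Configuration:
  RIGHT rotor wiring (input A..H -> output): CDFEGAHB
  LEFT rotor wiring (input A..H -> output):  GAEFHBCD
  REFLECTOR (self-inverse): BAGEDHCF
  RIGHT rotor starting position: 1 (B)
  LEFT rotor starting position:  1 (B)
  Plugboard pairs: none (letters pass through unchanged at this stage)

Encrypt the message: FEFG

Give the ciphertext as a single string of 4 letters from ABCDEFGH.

Char 1 ('F'): step: R->2, L=1; F->plug->F->R->H->L->F->refl->H->L'->A->R'->G->plug->G
Char 2 ('E'): step: R->3, L=1; E->plug->E->R->G->L->C->refl->G->L'->D->R'->B->plug->B
Char 3 ('F'): step: R->4, L=1; F->plug->F->R->H->L->F->refl->H->L'->A->R'->H->plug->H
Char 4 ('G'): step: R->5, L=1; G->plug->G->R->H->L->F->refl->H->L'->A->R'->F->plug->F

Answer: GBHF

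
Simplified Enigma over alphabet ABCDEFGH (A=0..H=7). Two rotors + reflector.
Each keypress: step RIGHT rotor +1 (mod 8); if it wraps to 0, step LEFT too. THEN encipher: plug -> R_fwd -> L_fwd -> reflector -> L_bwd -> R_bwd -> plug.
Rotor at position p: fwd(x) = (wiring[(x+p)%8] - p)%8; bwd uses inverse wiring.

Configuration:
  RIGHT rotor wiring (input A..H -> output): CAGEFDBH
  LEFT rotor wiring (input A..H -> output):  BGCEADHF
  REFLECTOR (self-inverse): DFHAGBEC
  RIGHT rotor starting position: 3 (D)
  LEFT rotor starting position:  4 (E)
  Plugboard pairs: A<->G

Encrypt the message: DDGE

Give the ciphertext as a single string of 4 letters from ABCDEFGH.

Answer: FFCC

Derivation:
Char 1 ('D'): step: R->4, L=4; D->plug->D->R->D->L->B->refl->F->L'->E->R'->F->plug->F
Char 2 ('D'): step: R->5, L=4; D->plug->D->R->F->L->C->refl->H->L'->B->R'->F->plug->F
Char 3 ('G'): step: R->6, L=4; G->plug->A->R->D->L->B->refl->F->L'->E->R'->C->plug->C
Char 4 ('E'): step: R->7, L=4; E->plug->E->R->F->L->C->refl->H->L'->B->R'->C->plug->C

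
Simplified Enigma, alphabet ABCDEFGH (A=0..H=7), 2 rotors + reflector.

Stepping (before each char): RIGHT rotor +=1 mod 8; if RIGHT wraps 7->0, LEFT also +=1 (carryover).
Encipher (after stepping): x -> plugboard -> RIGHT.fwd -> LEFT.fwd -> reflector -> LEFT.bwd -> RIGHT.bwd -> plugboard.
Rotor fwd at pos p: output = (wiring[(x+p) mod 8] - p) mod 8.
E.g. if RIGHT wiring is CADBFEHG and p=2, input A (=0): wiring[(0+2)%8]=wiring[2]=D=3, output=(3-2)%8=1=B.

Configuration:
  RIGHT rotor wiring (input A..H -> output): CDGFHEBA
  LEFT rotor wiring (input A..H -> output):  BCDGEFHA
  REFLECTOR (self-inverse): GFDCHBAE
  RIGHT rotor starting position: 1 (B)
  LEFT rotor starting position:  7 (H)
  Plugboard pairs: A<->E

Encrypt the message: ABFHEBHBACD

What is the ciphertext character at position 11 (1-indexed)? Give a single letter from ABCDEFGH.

Char 1 ('A'): step: R->2, L=7; A->plug->E->R->H->L->A->refl->G->L'->G->R'->F->plug->F
Char 2 ('B'): step: R->3, L=7; B->plug->B->R->E->L->H->refl->E->L'->D->R'->H->plug->H
Char 3 ('F'): step: R->4, L=7; F->plug->F->R->H->L->A->refl->G->L'->G->R'->E->plug->A
Char 4 ('H'): step: R->5, L=7; H->plug->H->R->C->L->D->refl->C->L'->B->R'->F->plug->F
Char 5 ('E'): step: R->6, L=7; E->plug->A->R->D->L->E->refl->H->L'->E->R'->C->plug->C
Char 6 ('B'): step: R->7, L=7; B->plug->B->R->D->L->E->refl->H->L'->E->R'->C->plug->C
Char 7 ('H'): step: R->0, L->0 (L advanced); H->plug->H->R->A->L->B->refl->F->L'->F->R'->D->plug->D
Char 8 ('B'): step: R->1, L=0; B->plug->B->R->F->L->F->refl->B->L'->A->R'->F->plug->F
Char 9 ('A'): step: R->2, L=0; A->plug->E->R->H->L->A->refl->G->L'->D->R'->B->plug->B
Char 10 ('C'): step: R->3, L=0; C->plug->C->R->B->L->C->refl->D->L'->C->R'->A->plug->E
Char 11 ('D'): step: R->4, L=0; D->plug->D->R->E->L->E->refl->H->L'->G->R'->E->plug->A

A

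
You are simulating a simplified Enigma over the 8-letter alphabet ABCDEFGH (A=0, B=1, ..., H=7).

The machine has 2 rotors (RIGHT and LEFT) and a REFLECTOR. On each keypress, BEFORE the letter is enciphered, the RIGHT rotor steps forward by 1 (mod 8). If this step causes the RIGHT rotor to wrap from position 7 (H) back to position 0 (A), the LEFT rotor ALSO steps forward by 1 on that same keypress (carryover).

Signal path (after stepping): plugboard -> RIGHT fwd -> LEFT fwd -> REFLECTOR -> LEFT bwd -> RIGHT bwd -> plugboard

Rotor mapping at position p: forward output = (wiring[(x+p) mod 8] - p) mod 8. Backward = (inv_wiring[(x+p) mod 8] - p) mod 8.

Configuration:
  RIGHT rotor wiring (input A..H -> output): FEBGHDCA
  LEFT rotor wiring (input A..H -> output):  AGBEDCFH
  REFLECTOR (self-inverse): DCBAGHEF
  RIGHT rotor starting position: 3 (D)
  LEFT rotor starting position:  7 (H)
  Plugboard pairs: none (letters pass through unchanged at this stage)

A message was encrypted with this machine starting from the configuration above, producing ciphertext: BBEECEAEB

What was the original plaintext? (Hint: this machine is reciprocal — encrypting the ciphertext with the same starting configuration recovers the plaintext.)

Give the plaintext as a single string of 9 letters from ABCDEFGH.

Char 1 ('B'): step: R->4, L=7; B->plug->B->R->H->L->G->refl->E->L'->F->R'->G->plug->G
Char 2 ('B'): step: R->5, L=7; B->plug->B->R->F->L->E->refl->G->L'->H->R'->E->plug->E
Char 3 ('E'): step: R->6, L=7; E->plug->E->R->D->L->C->refl->B->L'->B->R'->G->plug->G
Char 4 ('E'): step: R->7, L=7; E->plug->E->R->H->L->G->refl->E->L'->F->R'->C->plug->C
Char 5 ('C'): step: R->0, L->0 (L advanced); C->plug->C->R->B->L->G->refl->E->L'->D->R'->F->plug->F
Char 6 ('E'): step: R->1, L=0; E->plug->E->R->C->L->B->refl->C->L'->F->R'->C->plug->C
Char 7 ('A'): step: R->2, L=0; A->plug->A->R->H->L->H->refl->F->L'->G->R'->F->plug->F
Char 8 ('E'): step: R->3, L=0; E->plug->E->R->F->L->C->refl->B->L'->C->R'->F->plug->F
Char 9 ('B'): step: R->4, L=0; B->plug->B->R->H->L->H->refl->F->L'->G->R'->C->plug->C

Answer: GEGCFCFFC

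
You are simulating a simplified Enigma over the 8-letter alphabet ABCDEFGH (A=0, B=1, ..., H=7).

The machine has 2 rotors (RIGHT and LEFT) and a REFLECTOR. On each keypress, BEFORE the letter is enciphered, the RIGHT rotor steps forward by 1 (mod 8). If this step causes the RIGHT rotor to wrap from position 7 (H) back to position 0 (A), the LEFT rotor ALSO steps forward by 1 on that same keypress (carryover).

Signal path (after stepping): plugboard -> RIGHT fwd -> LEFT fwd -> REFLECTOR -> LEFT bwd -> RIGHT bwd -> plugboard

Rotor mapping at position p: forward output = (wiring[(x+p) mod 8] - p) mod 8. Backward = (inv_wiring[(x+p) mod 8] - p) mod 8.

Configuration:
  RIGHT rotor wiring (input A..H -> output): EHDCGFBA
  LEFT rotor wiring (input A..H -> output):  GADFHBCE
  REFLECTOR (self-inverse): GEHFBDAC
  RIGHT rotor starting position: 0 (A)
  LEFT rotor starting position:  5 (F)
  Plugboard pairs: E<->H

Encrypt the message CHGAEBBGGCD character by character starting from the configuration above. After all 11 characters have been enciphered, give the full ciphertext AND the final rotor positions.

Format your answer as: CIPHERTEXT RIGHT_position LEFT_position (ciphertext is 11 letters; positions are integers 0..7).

Char 1 ('C'): step: R->1, L=5; C->plug->C->R->B->L->F->refl->D->L'->E->R'->E->plug->H
Char 2 ('H'): step: R->2, L=5; H->plug->E->R->H->L->C->refl->H->L'->C->R'->G->plug->G
Char 3 ('G'): step: R->3, L=5; G->plug->G->R->E->L->D->refl->F->L'->B->R'->F->plug->F
Char 4 ('A'): step: R->4, L=5; A->plug->A->R->C->L->H->refl->C->L'->H->R'->G->plug->G
Char 5 ('E'): step: R->5, L=5; E->plug->H->R->B->L->F->refl->D->L'->E->R'->B->plug->B
Char 6 ('B'): step: R->6, L=5; B->plug->B->R->C->L->H->refl->C->L'->H->R'->H->plug->E
Char 7 ('B'): step: R->7, L=5; B->plug->B->R->F->L->G->refl->A->L'->G->R'->G->plug->G
Char 8 ('G'): step: R->0, L->6 (L advanced); G->plug->G->R->B->L->G->refl->A->L'->C->R'->D->plug->D
Char 9 ('G'): step: R->1, L=6; G->plug->G->R->H->L->D->refl->F->L'->E->R'->E->plug->H
Char 10 ('C'): step: R->2, L=6; C->plug->C->R->E->L->F->refl->D->L'->H->R'->E->plug->H
Char 11 ('D'): step: R->3, L=6; D->plug->D->R->G->L->B->refl->E->L'->A->R'->H->plug->E
Final: ciphertext=HGFGBEGDHHE, RIGHT=3, LEFT=6

Answer: HGFGBEGDHHE 3 6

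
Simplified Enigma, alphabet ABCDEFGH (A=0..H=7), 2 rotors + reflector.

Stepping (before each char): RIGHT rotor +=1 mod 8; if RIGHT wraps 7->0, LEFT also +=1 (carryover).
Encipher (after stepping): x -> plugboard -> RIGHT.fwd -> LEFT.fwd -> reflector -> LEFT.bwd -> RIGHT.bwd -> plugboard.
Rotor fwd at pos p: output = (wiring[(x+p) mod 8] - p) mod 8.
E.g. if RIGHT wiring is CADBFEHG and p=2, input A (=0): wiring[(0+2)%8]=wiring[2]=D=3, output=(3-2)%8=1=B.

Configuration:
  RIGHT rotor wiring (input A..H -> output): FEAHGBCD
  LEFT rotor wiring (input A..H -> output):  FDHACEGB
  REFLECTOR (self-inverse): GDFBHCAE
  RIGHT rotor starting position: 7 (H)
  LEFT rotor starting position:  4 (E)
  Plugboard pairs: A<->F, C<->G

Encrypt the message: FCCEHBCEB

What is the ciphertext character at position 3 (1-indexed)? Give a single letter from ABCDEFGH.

Char 1 ('F'): step: R->0, L->5 (L advanced); F->plug->A->R->F->L->C->refl->F->L'->H->R'->D->plug->D
Char 2 ('C'): step: R->1, L=5; C->plug->G->R->C->L->E->refl->H->L'->A->R'->E->plug->E
Char 3 ('C'): step: R->2, L=5; C->plug->G->R->D->L->A->refl->G->L'->E->R'->C->plug->G

G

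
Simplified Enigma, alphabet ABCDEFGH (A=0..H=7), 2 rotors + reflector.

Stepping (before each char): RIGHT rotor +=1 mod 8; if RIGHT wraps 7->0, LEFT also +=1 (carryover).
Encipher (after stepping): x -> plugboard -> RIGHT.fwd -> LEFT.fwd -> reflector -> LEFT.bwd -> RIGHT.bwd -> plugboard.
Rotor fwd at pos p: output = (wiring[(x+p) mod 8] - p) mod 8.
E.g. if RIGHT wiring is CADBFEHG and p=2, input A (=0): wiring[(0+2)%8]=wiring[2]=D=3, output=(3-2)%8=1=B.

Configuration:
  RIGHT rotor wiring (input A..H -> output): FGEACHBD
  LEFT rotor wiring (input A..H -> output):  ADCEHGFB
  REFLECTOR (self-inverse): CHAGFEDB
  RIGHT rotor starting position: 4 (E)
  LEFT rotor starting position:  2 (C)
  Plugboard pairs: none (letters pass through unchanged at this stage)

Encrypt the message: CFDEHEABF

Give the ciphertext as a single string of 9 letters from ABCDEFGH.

Char 1 ('C'): step: R->5, L=2; C->plug->C->R->G->L->G->refl->D->L'->E->R'->B->plug->B
Char 2 ('F'): step: R->6, L=2; F->plug->F->R->C->L->F->refl->E->L'->D->R'->A->plug->A
Char 3 ('D'): step: R->7, L=2; D->plug->D->R->F->L->H->refl->B->L'->H->R'->C->plug->C
Char 4 ('E'): step: R->0, L->3 (L advanced); E->plug->E->R->C->L->D->refl->G->L'->E->R'->C->plug->C
Char 5 ('H'): step: R->1, L=3; H->plug->H->R->E->L->G->refl->D->L'->C->R'->G->plug->G
Char 6 ('E'): step: R->2, L=3; E->plug->E->R->H->L->H->refl->B->L'->A->R'->C->plug->C
Char 7 ('A'): step: R->3, L=3; A->plug->A->R->F->L->F->refl->E->L'->B->R'->H->plug->H
Char 8 ('B'): step: R->4, L=3; B->plug->B->R->D->L->C->refl->A->L'->G->R'->A->plug->A
Char 9 ('F'): step: R->5, L=3; F->plug->F->R->H->L->H->refl->B->L'->A->R'->D->plug->D

Answer: BACCGCHAD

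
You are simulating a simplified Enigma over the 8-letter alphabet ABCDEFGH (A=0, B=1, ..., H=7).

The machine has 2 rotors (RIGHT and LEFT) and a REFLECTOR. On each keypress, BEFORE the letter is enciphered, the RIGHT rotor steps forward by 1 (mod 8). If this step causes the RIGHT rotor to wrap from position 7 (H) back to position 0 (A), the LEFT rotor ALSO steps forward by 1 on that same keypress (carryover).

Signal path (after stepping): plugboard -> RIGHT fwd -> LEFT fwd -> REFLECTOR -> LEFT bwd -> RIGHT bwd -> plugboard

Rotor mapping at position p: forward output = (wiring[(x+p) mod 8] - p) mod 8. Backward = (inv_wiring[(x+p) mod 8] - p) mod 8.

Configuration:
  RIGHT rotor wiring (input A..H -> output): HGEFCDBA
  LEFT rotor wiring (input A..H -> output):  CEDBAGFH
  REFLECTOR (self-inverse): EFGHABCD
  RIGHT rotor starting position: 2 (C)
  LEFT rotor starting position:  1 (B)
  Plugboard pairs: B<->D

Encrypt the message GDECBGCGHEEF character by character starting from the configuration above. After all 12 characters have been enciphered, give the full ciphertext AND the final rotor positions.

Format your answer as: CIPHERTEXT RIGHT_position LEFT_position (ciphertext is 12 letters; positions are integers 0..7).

Answer: CBAEHCBCFADD 6 2

Derivation:
Char 1 ('G'): step: R->3, L=1; G->plug->G->R->D->L->H->refl->D->L'->A->R'->C->plug->C
Char 2 ('D'): step: R->4, L=1; D->plug->B->R->H->L->B->refl->F->L'->E->R'->D->plug->B
Char 3 ('E'): step: R->5, L=1; E->plug->E->R->B->L->C->refl->G->L'->G->R'->A->plug->A
Char 4 ('C'): step: R->6, L=1; C->plug->C->R->B->L->C->refl->G->L'->G->R'->E->plug->E
Char 5 ('B'): step: R->7, L=1; B->plug->D->R->F->L->E->refl->A->L'->C->R'->H->plug->H
Char 6 ('G'): step: R->0, L->2 (L advanced); G->plug->G->R->B->L->H->refl->D->L'->E->R'->C->plug->C
Char 7 ('C'): step: R->1, L=2; C->plug->C->R->E->L->D->refl->H->L'->B->R'->D->plug->B
Char 8 ('G'): step: R->2, L=2; G->plug->G->R->F->L->F->refl->B->L'->A->R'->C->plug->C
Char 9 ('H'): step: R->3, L=2; H->plug->H->R->B->L->H->refl->D->L'->E->R'->F->plug->F
Char 10 ('E'): step: R->4, L=2; E->plug->E->R->D->L->E->refl->A->L'->G->R'->A->plug->A
Char 11 ('E'): step: R->5, L=2; E->plug->E->R->B->L->H->refl->D->L'->E->R'->B->plug->D
Char 12 ('F'): step: R->6, L=2; F->plug->F->R->H->L->C->refl->G->L'->C->R'->B->plug->D
Final: ciphertext=CBAEHCBCFADD, RIGHT=6, LEFT=2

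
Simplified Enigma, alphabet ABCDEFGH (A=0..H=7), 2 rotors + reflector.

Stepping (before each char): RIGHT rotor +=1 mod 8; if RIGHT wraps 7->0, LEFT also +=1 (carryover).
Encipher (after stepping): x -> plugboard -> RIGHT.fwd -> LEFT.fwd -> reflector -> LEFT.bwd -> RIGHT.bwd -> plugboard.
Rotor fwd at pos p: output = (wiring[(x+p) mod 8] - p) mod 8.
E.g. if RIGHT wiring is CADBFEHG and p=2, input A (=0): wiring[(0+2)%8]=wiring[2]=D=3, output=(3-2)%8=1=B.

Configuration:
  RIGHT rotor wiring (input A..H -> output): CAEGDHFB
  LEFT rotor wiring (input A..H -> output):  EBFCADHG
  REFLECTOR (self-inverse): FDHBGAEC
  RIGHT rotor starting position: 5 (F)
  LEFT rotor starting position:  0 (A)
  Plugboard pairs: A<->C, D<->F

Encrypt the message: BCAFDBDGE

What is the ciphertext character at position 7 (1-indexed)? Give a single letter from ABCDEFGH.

Char 1 ('B'): step: R->6, L=0; B->plug->B->R->D->L->C->refl->H->L'->G->R'->E->plug->E
Char 2 ('C'): step: R->7, L=0; C->plug->A->R->C->L->F->refl->A->L'->E->R'->F->plug->D
Char 3 ('A'): step: R->0, L->1 (L advanced); A->plug->C->R->E->L->C->refl->H->L'->D->R'->E->plug->E
Char 4 ('F'): step: R->1, L=1; F->plug->D->R->C->L->B->refl->D->L'->H->R'->A->plug->C
Char 5 ('D'): step: R->2, L=1; D->plug->F->R->H->L->D->refl->B->L'->C->R'->A->plug->C
Char 6 ('B'): step: R->3, L=1; B->plug->B->R->A->L->A->refl->F->L'->G->R'->E->plug->E
Char 7 ('D'): step: R->4, L=1; D->plug->F->R->E->L->C->refl->H->L'->D->R'->B->plug->B

B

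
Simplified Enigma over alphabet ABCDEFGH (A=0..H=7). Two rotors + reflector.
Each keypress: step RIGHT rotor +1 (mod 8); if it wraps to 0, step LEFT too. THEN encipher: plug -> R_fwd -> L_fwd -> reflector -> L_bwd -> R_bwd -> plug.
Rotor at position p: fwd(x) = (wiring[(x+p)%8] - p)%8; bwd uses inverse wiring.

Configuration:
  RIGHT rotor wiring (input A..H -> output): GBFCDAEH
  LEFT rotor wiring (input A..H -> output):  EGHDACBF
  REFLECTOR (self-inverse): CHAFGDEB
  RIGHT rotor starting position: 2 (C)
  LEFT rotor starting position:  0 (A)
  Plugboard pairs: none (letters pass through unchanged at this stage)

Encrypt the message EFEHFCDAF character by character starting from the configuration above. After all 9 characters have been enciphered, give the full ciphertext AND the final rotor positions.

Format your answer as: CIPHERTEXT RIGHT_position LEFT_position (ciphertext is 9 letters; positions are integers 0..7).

Char 1 ('E'): step: R->3, L=0; E->plug->E->R->E->L->A->refl->C->L'->F->R'->C->plug->C
Char 2 ('F'): step: R->4, L=0; F->plug->F->R->F->L->C->refl->A->L'->E->R'->B->plug->B
Char 3 ('E'): step: R->5, L=0; E->plug->E->R->E->L->A->refl->C->L'->F->R'->G->plug->G
Char 4 ('H'): step: R->6, L=0; H->plug->H->R->C->L->H->refl->B->L'->G->R'->A->plug->A
Char 5 ('F'): step: R->7, L=0; F->plug->F->R->E->L->A->refl->C->L'->F->R'->H->plug->H
Char 6 ('C'): step: R->0, L->1 (L advanced); C->plug->C->R->F->L->A->refl->C->L'->C->R'->D->plug->D
Char 7 ('D'): step: R->1, L=1; D->plug->D->R->C->L->C->refl->A->L'->F->R'->H->plug->H
Char 8 ('A'): step: R->2, L=1; A->plug->A->R->D->L->H->refl->B->L'->E->R'->G->plug->G
Char 9 ('F'): step: R->3, L=1; F->plug->F->R->D->L->H->refl->B->L'->E->R'->E->plug->E
Final: ciphertext=CBGAHDHGE, RIGHT=3, LEFT=1

Answer: CBGAHDHGE 3 1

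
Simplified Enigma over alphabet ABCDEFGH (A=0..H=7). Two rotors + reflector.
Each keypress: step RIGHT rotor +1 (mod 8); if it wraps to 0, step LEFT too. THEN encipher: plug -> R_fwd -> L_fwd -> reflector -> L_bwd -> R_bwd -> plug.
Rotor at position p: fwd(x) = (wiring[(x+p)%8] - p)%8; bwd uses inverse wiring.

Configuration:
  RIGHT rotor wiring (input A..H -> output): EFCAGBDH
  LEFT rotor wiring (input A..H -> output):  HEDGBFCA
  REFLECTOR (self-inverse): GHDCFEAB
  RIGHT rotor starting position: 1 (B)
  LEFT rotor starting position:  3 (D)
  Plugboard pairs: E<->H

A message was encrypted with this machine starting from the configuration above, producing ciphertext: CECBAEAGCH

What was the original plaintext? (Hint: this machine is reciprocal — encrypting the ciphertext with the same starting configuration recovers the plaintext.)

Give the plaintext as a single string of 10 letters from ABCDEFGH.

Answer: FFFGHBEBDE

Derivation:
Char 1 ('C'): step: R->2, L=3; C->plug->C->R->E->L->F->refl->E->L'->F->R'->F->plug->F
Char 2 ('E'): step: R->3, L=3; E->plug->H->R->H->L->A->refl->G->L'->B->R'->F->plug->F
Char 3 ('C'): step: R->4, L=3; C->plug->C->R->H->L->A->refl->G->L'->B->R'->F->plug->F
Char 4 ('B'): step: R->5, L=3; B->plug->B->R->G->L->B->refl->H->L'->D->R'->G->plug->G
Char 5 ('A'): step: R->6, L=3; A->plug->A->R->F->L->E->refl->F->L'->E->R'->E->plug->H
Char 6 ('E'): step: R->7, L=3; E->plug->H->R->E->L->F->refl->E->L'->F->R'->B->plug->B
Char 7 ('A'): step: R->0, L->4 (L advanced); A->plug->A->R->E->L->D->refl->C->L'->H->R'->H->plug->E
Char 8 ('G'): step: R->1, L=4; G->plug->G->R->G->L->H->refl->B->L'->B->R'->B->plug->B
Char 9 ('C'): step: R->2, L=4; C->plug->C->R->E->L->D->refl->C->L'->H->R'->D->plug->D
Char 10 ('H'): step: R->3, L=4; H->plug->E->R->E->L->D->refl->C->L'->H->R'->H->plug->E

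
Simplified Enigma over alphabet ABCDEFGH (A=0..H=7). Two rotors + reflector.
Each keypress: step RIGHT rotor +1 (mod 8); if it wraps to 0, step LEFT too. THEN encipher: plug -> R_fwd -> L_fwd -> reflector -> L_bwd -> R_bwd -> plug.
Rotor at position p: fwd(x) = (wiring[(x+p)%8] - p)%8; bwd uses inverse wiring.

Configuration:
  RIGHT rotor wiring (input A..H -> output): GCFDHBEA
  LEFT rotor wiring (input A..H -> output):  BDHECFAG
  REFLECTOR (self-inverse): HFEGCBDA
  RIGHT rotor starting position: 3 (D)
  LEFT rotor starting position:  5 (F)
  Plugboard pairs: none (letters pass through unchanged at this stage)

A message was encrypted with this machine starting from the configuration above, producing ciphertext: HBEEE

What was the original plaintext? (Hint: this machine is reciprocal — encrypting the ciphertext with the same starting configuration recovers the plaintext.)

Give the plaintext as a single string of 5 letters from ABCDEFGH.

Char 1 ('H'): step: R->4, L=5; H->plug->H->R->H->L->F->refl->B->L'->C->R'->E->plug->E
Char 2 ('B'): step: R->5, L=5; B->plug->B->R->H->L->F->refl->B->L'->C->R'->H->plug->H
Char 3 ('E'): step: R->6, L=5; E->plug->E->R->H->L->F->refl->B->L'->C->R'->B->plug->B
Char 4 ('E'): step: R->7, L=5; E->plug->E->R->E->L->G->refl->D->L'->B->R'->A->plug->A
Char 5 ('E'): step: R->0, L->6 (L advanced); E->plug->E->R->H->L->H->refl->A->L'->B->R'->F->plug->F

Answer: EHBAF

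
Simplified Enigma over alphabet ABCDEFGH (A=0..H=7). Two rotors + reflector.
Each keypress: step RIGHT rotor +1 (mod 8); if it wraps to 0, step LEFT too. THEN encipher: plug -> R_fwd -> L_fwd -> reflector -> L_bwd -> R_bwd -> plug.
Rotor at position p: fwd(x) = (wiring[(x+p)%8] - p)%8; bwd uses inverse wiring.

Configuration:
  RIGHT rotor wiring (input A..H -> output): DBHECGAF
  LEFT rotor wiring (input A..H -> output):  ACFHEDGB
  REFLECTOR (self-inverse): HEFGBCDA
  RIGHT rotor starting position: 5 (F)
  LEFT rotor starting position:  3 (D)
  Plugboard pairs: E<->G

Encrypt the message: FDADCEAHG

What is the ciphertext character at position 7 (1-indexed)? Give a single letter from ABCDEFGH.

Char 1 ('F'): step: R->6, L=3; F->plug->F->R->G->L->H->refl->A->L'->C->R'->A->plug->A
Char 2 ('D'): step: R->7, L=3; D->plug->D->R->A->L->E->refl->B->L'->B->R'->H->plug->H
Char 3 ('A'): step: R->0, L->4 (L advanced); A->plug->A->R->D->L->F->refl->C->L'->C->R'->E->plug->G
Char 4 ('D'): step: R->1, L=4; D->plug->D->R->B->L->H->refl->A->L'->A->R'->A->plug->A
Char 5 ('C'): step: R->2, L=4; C->plug->C->R->A->L->A->refl->H->L'->B->R'->G->plug->E
Char 6 ('E'): step: R->3, L=4; E->plug->G->R->G->L->B->refl->E->L'->E->R'->H->plug->H
Char 7 ('A'): step: R->4, L=4; A->plug->A->R->G->L->B->refl->E->L'->E->R'->C->plug->C

C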